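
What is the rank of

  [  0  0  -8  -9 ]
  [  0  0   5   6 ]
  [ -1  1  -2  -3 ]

ρ1 <=> ρ3
  [ -1  1  -2  -3 ]
  [  0  0   5   6 ]
  [  0  0  -8  -9 ]
ρ1 ← -1·ρ1
  [ 1  -1   2   3 ]
  [ 0   0   5   6 ]
  [ 0   0  -8  -9 ]
ρ2 ← 1/5·ρ2
  [ 1  -1   2    3 ]
  [ 0   0   1  6/5 ]
  [ 0   0  -8   -9 ]
ρ3 ← ρ3 + 8·ρ2
  [ 1  -1  2    3 ]
  [ 0   0  1  6/5 ]
  [ 0   0  0  3/5 ]
ρ3 ← 5/3·ρ3
  [ 1  -1  2    3 ]
  [ 0   0  1  6/5 ]
  [ 0   0  0    1 ]
ρ2 ← ρ2 − 6/5·ρ3
  [ 1  -1  2  3 ]
  [ 0   0  1  0 ]
  [ 0   0  0  1 ]
ρ1 ← ρ1 − 3·ρ3
  [ 1  -1  2  0 ]
  [ 0   0  1  0 ]
  [ 0   0  0  1 ]
ρ1 ← ρ1 − 2·ρ2
  [ 1  -1  0  0 ]
  [ 0   0  1  0 ]
  [ 0   0  0  1 ]
The reduced form has 3 nonzero rows.

rank = 3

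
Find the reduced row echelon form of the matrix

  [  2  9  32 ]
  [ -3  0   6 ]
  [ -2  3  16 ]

[[1, 0, -2], [0, 1, 4], [0, 0, 0]]

Multiply ρ1 by 1/2.
  [  1  9/2  16 ]
  [ -3    0   6 ]
  [ -2    3  16 ]
Add 3 times ρ1 to ρ2.
  [  1   9/2  16 ]
  [  0  27/2  54 ]
  [ -2     3  16 ]
Add 2 times ρ1 to ρ3.
  [ 1   9/2  16 ]
  [ 0  27/2  54 ]
  [ 0    12  48 ]
Multiply ρ2 by 2/27.
  [ 1  9/2  16 ]
  [ 0    1   4 ]
  [ 0   12  48 ]
Subtract 12 times ρ2 from ρ3.
  [ 1  9/2  16 ]
  [ 0    1   4 ]
  [ 0    0   0 ]
Subtract 9/2 times ρ2 from ρ1.
  [ 1  0  -2 ]
  [ 0  1   4 ]
  [ 0  0   0 ]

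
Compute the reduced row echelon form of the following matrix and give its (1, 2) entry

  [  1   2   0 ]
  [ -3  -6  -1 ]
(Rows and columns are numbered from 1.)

2

ρ2 → ρ2 + 3·ρ1
  [ 1  2   0 ]
  [ 0  0  -1 ]
ρ2 → -1·ρ2
  [ 1  2  0 ]
  [ 0  0  1 ]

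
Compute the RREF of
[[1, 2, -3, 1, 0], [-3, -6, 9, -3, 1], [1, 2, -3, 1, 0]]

R2 ← R2 + 3·R1
  [ 1  2  -3  1  0 ]
  [ 0  0   0  0  1 ]
  [ 1  2  -3  1  0 ]
R3 ← R3 − R1
  [ 1  2  -3  1  0 ]
  [ 0  0   0  0  1 ]
  [ 0  0   0  0  0 ]

[[1, 2, -3, 1, 0], [0, 0, 0, 0, 1], [0, 0, 0, 0, 0]]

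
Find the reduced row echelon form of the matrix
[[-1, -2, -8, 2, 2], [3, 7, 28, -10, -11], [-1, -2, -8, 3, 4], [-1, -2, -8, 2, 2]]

[[1, 0, 0, 0, -4], [0, 1, 4, 0, 3], [0, 0, 0, 1, 2], [0, 0, 0, 0, 0]]

R1 ← -1·R1
  [  1   2   8   -2   -2 ]
  [  3   7  28  -10  -11 ]
  [ -1  -2  -8    3    4 ]
  [ -1  -2  -8    2    2 ]
R2 ← R2 − 3·R1
  [  1   2   8  -2  -2 ]
  [  0   1   4  -4  -5 ]
  [ -1  -2  -8   3   4 ]
  [ -1  -2  -8   2   2 ]
R3 ← R3 + R1
  [  1   2   8  -2  -2 ]
  [  0   1   4  -4  -5 ]
  [  0   0   0   1   2 ]
  [ -1  -2  -8   2   2 ]
R4 ← R4 + R1
  [ 1  2  8  -2  -2 ]
  [ 0  1  4  -4  -5 ]
  [ 0  0  0   1   2 ]
  [ 0  0  0   0   0 ]
R2 ← R2 + 4·R3
  [ 1  2  8  -2  -2 ]
  [ 0  1  4   0   3 ]
  [ 0  0  0   1   2 ]
  [ 0  0  0   0   0 ]
R1 ← R1 + 2·R3
  [ 1  2  8  0  2 ]
  [ 0  1  4  0  3 ]
  [ 0  0  0  1  2 ]
  [ 0  0  0  0  0 ]
R1 ← R1 − 2·R2
  [ 1  0  0  0  -4 ]
  [ 0  1  4  0   3 ]
  [ 0  0  0  1   2 ]
  [ 0  0  0  0   0 ]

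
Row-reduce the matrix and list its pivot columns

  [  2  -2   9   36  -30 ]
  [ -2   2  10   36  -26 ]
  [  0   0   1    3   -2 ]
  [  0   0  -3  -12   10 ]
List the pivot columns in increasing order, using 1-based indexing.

Multiply R1 by 1/2.
  [  1  -1  9/2   18  -15 ]
  [ -2   2   10   36  -26 ]
  [  0   0    1    3   -2 ]
  [  0   0   -3  -12   10 ]
Add 2 times R1 to R2.
  [ 1  -1  9/2   18  -15 ]
  [ 0   0   19   72  -56 ]
  [ 0   0    1    3   -2 ]
  [ 0   0   -3  -12   10 ]
Multiply R2 by 1/19.
  [ 1  -1  9/2     18     -15 ]
  [ 0   0    1  72/19  -56/19 ]
  [ 0   0    1      3      -2 ]
  [ 0   0   -3    -12      10 ]
Subtract R2 from R3.
  [ 1  -1  9/2      18     -15 ]
  [ 0   0    1   72/19  -56/19 ]
  [ 0   0    0  -15/19   18/19 ]
  [ 0   0   -3     -12      10 ]
Add 3 times R2 to R4.
  [ 1  -1  9/2      18     -15 ]
  [ 0   0    1   72/19  -56/19 ]
  [ 0   0    0  -15/19   18/19 ]
  [ 0   0    0  -12/19   22/19 ]
Multiply R3 by -19/15.
  [ 1  -1  9/2      18     -15 ]
  [ 0   0    1   72/19  -56/19 ]
  [ 0   0    0       1    -6/5 ]
  [ 0   0    0  -12/19   22/19 ]
Add 12/19 times R3 to R4.
  [ 1  -1  9/2     18     -15 ]
  [ 0   0    1  72/19  -56/19 ]
  [ 0   0    0      1    -6/5 ]
  [ 0   0    0      0     2/5 ]
Multiply R4 by 5/2.
  [ 1  -1  9/2     18     -15 ]
  [ 0   0    1  72/19  -56/19 ]
  [ 0   0    0      1    -6/5 ]
  [ 0   0    0      0       1 ]
Add 6/5 times R4 to R3.
  [ 1  -1  9/2     18     -15 ]
  [ 0   0    1  72/19  -56/19 ]
  [ 0   0    0      1       0 ]
  [ 0   0    0      0       1 ]
Add 56/19 times R4 to R2.
  [ 1  -1  9/2     18  -15 ]
  [ 0   0    1  72/19    0 ]
  [ 0   0    0      1    0 ]
  [ 0   0    0      0    1 ]
Add 15 times R4 to R1.
  [ 1  -1  9/2     18  0 ]
  [ 0   0    1  72/19  0 ]
  [ 0   0    0      1  0 ]
  [ 0   0    0      0  1 ]
Subtract 72/19 times R3 from R2.
  [ 1  -1  9/2  18  0 ]
  [ 0   0    1   0  0 ]
  [ 0   0    0   1  0 ]
  [ 0   0    0   0  1 ]
Subtract 18 times R3 from R1.
  [ 1  -1  9/2  0  0 ]
  [ 0   0    1  0  0 ]
  [ 0   0    0  1  0 ]
  [ 0   0    0  0  1 ]
Subtract 9/2 times R2 from R1.
  [ 1  -1  0  0  0 ]
  [ 0   0  1  0  0 ]
  [ 0   0  0  1  0 ]
  [ 0   0  0  0  1 ]
Pivot columns are the columns containing a leading 1.

1, 3, 4, 5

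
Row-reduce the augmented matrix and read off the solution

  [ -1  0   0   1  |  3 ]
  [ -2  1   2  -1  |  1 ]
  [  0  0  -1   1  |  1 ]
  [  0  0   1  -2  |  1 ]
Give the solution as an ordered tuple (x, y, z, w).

(-5, -5, -3, -2)

ρ1 ← -1·ρ1
  [  1  0   0  -1  |  -3 ]
  [ -2  1   2  -1  |   1 ]
  [  0  0  -1   1  |   1 ]
  [  0  0   1  -2  |   1 ]
ρ2 ← ρ2 + 2·ρ1
  [ 1  0   0  -1  |  -3 ]
  [ 0  1   2  -3  |  -5 ]
  [ 0  0  -1   1  |   1 ]
  [ 0  0   1  -2  |   1 ]
ρ3 ← -1·ρ3
  [ 1  0  0  -1  |  -3 ]
  [ 0  1  2  -3  |  -5 ]
  [ 0  0  1  -1  |  -1 ]
  [ 0  0  1  -2  |   1 ]
ρ4 ← ρ4 − ρ3
  [ 1  0  0  -1  |  -3 ]
  [ 0  1  2  -3  |  -5 ]
  [ 0  0  1  -1  |  -1 ]
  [ 0  0  0  -1  |   2 ]
ρ4 ← -1·ρ4
  [ 1  0  0  -1  |  -3 ]
  [ 0  1  2  -3  |  -5 ]
  [ 0  0  1  -1  |  -1 ]
  [ 0  0  0   1  |  -2 ]
ρ3 ← ρ3 + ρ4
  [ 1  0  0  -1  |  -3 ]
  [ 0  1  2  -3  |  -5 ]
  [ 0  0  1   0  |  -3 ]
  [ 0  0  0   1  |  -2 ]
ρ2 ← ρ2 + 3·ρ4
  [ 1  0  0  -1  |   -3 ]
  [ 0  1  2   0  |  -11 ]
  [ 0  0  1   0  |   -3 ]
  [ 0  0  0   1  |   -2 ]
ρ1 ← ρ1 + ρ4
  [ 1  0  0  0  |   -5 ]
  [ 0  1  2  0  |  -11 ]
  [ 0  0  1  0  |   -3 ]
  [ 0  0  0  1  |   -2 ]
ρ2 ← ρ2 − 2·ρ3
  [ 1  0  0  0  |  -5 ]
  [ 0  1  0  0  |  -5 ]
  [ 0  0  1  0  |  -3 ]
  [ 0  0  0  1  |  -2 ]
Reading off the last column: x = -5, y = -5, z = -3, w = -2.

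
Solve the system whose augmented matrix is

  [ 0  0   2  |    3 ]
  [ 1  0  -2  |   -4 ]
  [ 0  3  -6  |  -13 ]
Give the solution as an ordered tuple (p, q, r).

Swap R1 and R2.
  [ 1  0  -2  |   -4 ]
  [ 0  0   2  |    3 ]
  [ 0  3  -6  |  -13 ]
Swap R2 and R3.
  [ 1  0  -2  |   -4 ]
  [ 0  3  -6  |  -13 ]
  [ 0  0   2  |    3 ]
Multiply R2 by 1/3.
  [ 1  0  -2  |     -4 ]
  [ 0  1  -2  |  -13/3 ]
  [ 0  0   2  |      3 ]
Multiply R3 by 1/2.
  [ 1  0  -2  |     -4 ]
  [ 0  1  -2  |  -13/3 ]
  [ 0  0   1  |    3/2 ]
Add 2 times R3 to R2.
  [ 1  0  -2  |    -4 ]
  [ 0  1   0  |  -4/3 ]
  [ 0  0   1  |   3/2 ]
Add 2 times R3 to R1.
  [ 1  0  0  |    -1 ]
  [ 0  1  0  |  -4/3 ]
  [ 0  0  1  |   3/2 ]
Reading off the last column: p = -1, q = -4/3, r = 3/2.

(-1, -4/3, 3/2)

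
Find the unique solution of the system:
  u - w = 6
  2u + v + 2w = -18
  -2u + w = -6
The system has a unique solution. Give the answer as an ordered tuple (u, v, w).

Form the augmented matrix and row-reduce:
  [  1  0  -1  |    6 ]
  [  2  1   2  |  -18 ]
  [ -2  0   1  |   -6 ]
Subtract 2 times R1 from R2.
Add 2 times R1 to R3.
Multiply R3 by -1.
Subtract 4 times R3 from R2.
Add R3 to R1.
Reading off the last column: u = 0, v = -6, w = -6.

(0, -6, -6)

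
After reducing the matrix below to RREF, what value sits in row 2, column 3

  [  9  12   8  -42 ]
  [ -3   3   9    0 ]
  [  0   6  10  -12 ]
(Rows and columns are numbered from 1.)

5/3

Multiply R1 by 1/9.
Add 3 times R1 to R2.
Multiply R2 by 1/7.
Subtract 6 times R2 from R3.
Subtract 4/3 times R2 from R1.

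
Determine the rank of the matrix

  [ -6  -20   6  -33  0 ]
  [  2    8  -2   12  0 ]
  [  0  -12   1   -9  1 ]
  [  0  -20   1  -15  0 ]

ρ1 ← -1/6·ρ1
  [ 1  10/3  -1  11/2  0 ]
  [ 2     8  -2    12  0 ]
  [ 0   -12   1    -9  1 ]
  [ 0   -20   1   -15  0 ]
ρ2 ← ρ2 − 2·ρ1
  [ 1  10/3  -1  11/2  0 ]
  [ 0   4/3   0     1  0 ]
  [ 0   -12   1    -9  1 ]
  [ 0   -20   1   -15  0 ]
ρ2 ← 3/4·ρ2
  [ 1  10/3  -1  11/2  0 ]
  [ 0     1   0   3/4  0 ]
  [ 0   -12   1    -9  1 ]
  [ 0   -20   1   -15  0 ]
ρ3 ← ρ3 + 12·ρ2
  [ 1  10/3  -1  11/2  0 ]
  [ 0     1   0   3/4  0 ]
  [ 0     0   1     0  1 ]
  [ 0   -20   1   -15  0 ]
ρ4 ← ρ4 + 20·ρ2
  [ 1  10/3  -1  11/2  0 ]
  [ 0     1   0   3/4  0 ]
  [ 0     0   1     0  1 ]
  [ 0     0   1     0  0 ]
ρ4 ← ρ4 − ρ3
  [ 1  10/3  -1  11/2   0 ]
  [ 0     1   0   3/4   0 ]
  [ 0     0   1     0   1 ]
  [ 0     0   0     0  -1 ]
ρ4 ← -1·ρ4
  [ 1  10/3  -1  11/2  0 ]
  [ 0     1   0   3/4  0 ]
  [ 0     0   1     0  1 ]
  [ 0     0   0     0  1 ]
ρ3 ← ρ3 − ρ4
  [ 1  10/3  -1  11/2  0 ]
  [ 0     1   0   3/4  0 ]
  [ 0     0   1     0  0 ]
  [ 0     0   0     0  1 ]
ρ1 ← ρ1 + ρ3
  [ 1  10/3  0  11/2  0 ]
  [ 0     1  0   3/4  0 ]
  [ 0     0  1     0  0 ]
  [ 0     0  0     0  1 ]
ρ1 ← ρ1 − 10/3·ρ2
  [ 1  0  0    3  0 ]
  [ 0  1  0  3/4  0 ]
  [ 0  0  1    0  0 ]
  [ 0  0  0    0  1 ]
The reduced form has 4 nonzero rows.

rank = 4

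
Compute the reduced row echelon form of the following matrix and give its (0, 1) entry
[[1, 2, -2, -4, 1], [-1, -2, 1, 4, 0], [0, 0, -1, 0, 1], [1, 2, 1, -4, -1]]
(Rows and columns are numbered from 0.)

R2 -> R2 + R1
  [ 1  2  -2  -4   1 ]
  [ 0  0  -1   0   1 ]
  [ 0  0  -1   0   1 ]
  [ 1  2   1  -4  -1 ]
R4 -> R4 − R1
  [ 1  2  -2  -4   1 ]
  [ 0  0  -1   0   1 ]
  [ 0  0  -1   0   1 ]
  [ 0  0   3   0  -2 ]
R2 -> -1·R2
  [ 1  2  -2  -4   1 ]
  [ 0  0   1   0  -1 ]
  [ 0  0  -1   0   1 ]
  [ 0  0   3   0  -2 ]
R3 -> R3 + R2
  [ 1  2  -2  -4   1 ]
  [ 0  0   1   0  -1 ]
  [ 0  0   0   0   0 ]
  [ 0  0   3   0  -2 ]
R4 -> R4 − 3·R2
  [ 1  2  -2  -4   1 ]
  [ 0  0   1   0  -1 ]
  [ 0  0   0   0   0 ]
  [ 0  0   0   0   1 ]
R3 ↔ R4
  [ 1  2  -2  -4   1 ]
  [ 0  0   1   0  -1 ]
  [ 0  0   0   0   1 ]
  [ 0  0   0   0   0 ]
R2 -> R2 + R3
  [ 1  2  -2  -4  1 ]
  [ 0  0   1   0  0 ]
  [ 0  0   0   0  1 ]
  [ 0  0   0   0  0 ]
R1 -> R1 − R3
  [ 1  2  -2  -4  0 ]
  [ 0  0   1   0  0 ]
  [ 0  0   0   0  1 ]
  [ 0  0   0   0  0 ]
R1 -> R1 + 2·R2
  [ 1  2  0  -4  0 ]
  [ 0  0  1   0  0 ]
  [ 0  0  0   0  1 ]
  [ 0  0  0   0  0 ]

2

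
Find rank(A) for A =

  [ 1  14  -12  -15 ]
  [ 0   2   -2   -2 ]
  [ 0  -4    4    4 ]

Multiply R2 by 1/2.
  [ 1  14  -12  -15 ]
  [ 0   1   -1   -1 ]
  [ 0  -4    4    4 ]
Add 4 times R2 to R3.
  [ 1  14  -12  -15 ]
  [ 0   1   -1   -1 ]
  [ 0   0    0    0 ]
Subtract 14 times R2 from R1.
  [ 1  0   2  -1 ]
  [ 0  1  -1  -1 ]
  [ 0  0   0   0 ]
The reduced form has 2 nonzero rows.

rank = 2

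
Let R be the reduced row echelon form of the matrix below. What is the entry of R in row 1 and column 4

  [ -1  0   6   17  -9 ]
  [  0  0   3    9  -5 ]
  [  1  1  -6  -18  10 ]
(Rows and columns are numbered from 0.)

Multiply R1 by -1.
  [ 1  0  -6  -17   9 ]
  [ 0  0   3    9  -5 ]
  [ 1  1  -6  -18  10 ]
Subtract R1 from R3.
  [ 1  0  -6  -17   9 ]
  [ 0  0   3    9  -5 ]
  [ 0  1   0   -1   1 ]
Swap R2 and R3.
  [ 1  0  -6  -17   9 ]
  [ 0  1   0   -1   1 ]
  [ 0  0   3    9  -5 ]
Multiply R3 by 1/3.
  [ 1  0  -6  -17     9 ]
  [ 0  1   0   -1     1 ]
  [ 0  0   1    3  -5/3 ]
Add 6 times R3 to R1.
  [ 1  0  0   1    -1 ]
  [ 0  1  0  -1     1 ]
  [ 0  0  1   3  -5/3 ]

1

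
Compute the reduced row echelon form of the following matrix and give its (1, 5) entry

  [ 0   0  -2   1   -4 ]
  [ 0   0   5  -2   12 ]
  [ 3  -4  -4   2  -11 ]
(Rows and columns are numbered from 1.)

-1

R1 <-> R3
  [ 3  -4  -4   2  -11 ]
  [ 0   0   5  -2   12 ]
  [ 0   0  -2   1   -4 ]
R1 := 1/3·R1
  [ 1  -4/3  -4/3  2/3  -11/3 ]
  [ 0     0     5   -2     12 ]
  [ 0     0    -2    1     -4 ]
R2 := 1/5·R2
  [ 1  -4/3  -4/3   2/3  -11/3 ]
  [ 0     0     1  -2/5   12/5 ]
  [ 0     0    -2     1     -4 ]
R3 := R3 + 2·R2
  [ 1  -4/3  -4/3   2/3  -11/3 ]
  [ 0     0     1  -2/5   12/5 ]
  [ 0     0     0   1/5    4/5 ]
R3 := 5·R3
  [ 1  -4/3  -4/3   2/3  -11/3 ]
  [ 0     0     1  -2/5   12/5 ]
  [ 0     0     0     1      4 ]
R2 := R2 + 2/5·R3
  [ 1  -4/3  -4/3  2/3  -11/3 ]
  [ 0     0     1    0      4 ]
  [ 0     0     0    1      4 ]
R1 := R1 − 2/3·R3
  [ 1  -4/3  -4/3  0  -19/3 ]
  [ 0     0     1  0      4 ]
  [ 0     0     0  1      4 ]
R1 := R1 + 4/3·R2
  [ 1  -4/3  0  0  -1 ]
  [ 0     0  1  0   4 ]
  [ 0     0  0  1   4 ]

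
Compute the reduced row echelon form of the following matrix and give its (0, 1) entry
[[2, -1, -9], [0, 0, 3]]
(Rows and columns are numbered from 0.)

R1 -> 1/2·R1
  [ 1  -1/2  -9/2 ]
  [ 0     0     3 ]
R2 -> 1/3·R2
  [ 1  -1/2  -9/2 ]
  [ 0     0     1 ]
R1 -> R1 + 9/2·R2
  [ 1  -1/2  0 ]
  [ 0     0  1 ]

-1/2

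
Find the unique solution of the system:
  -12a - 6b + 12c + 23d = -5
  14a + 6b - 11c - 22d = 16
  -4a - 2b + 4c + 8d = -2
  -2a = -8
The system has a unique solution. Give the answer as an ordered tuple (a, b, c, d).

(4, -3, 4, -1)

Form the augmented matrix and row-reduce:
  [ -12  -6   12   23  |  -5 ]
  [  14   6  -11  -22  |  16 ]
  [  -4  -2    4    8  |  -2 ]
  [  -2   0    0    0  |  -8 ]
R1 -> -1/12·R1
  [  1  1/2   -1  -23/12  |  5/12 ]
  [ 14    6  -11     -22  |    16 ]
  [ -4   -2    4       8  |    -2 ]
  [ -2    0    0       0  |    -8 ]
R2 -> R2 − 14·R1
  [  1  1/2  -1  -23/12  |  5/12 ]
  [  0   -1   3    29/6  |  61/6 ]
  [ -4   -2   4       8  |    -2 ]
  [ -2    0   0       0  |    -8 ]
R3 -> R3 + 4·R1
  [  1  1/2  -1  -23/12  |  5/12 ]
  [  0   -1   3    29/6  |  61/6 ]
  [  0    0   0     1/3  |  -1/3 ]
  [ -2    0   0       0  |    -8 ]
R4 -> R4 + 2·R1
  [ 1  1/2  -1  -23/12  |   5/12 ]
  [ 0   -1   3    29/6  |   61/6 ]
  [ 0    0   0     1/3  |   -1/3 ]
  [ 0    1  -2   -23/6  |  -43/6 ]
R2 -> -1·R2
  [ 1  1/2  -1  -23/12  |   5/12 ]
  [ 0    1  -3   -29/6  |  -61/6 ]
  [ 0    0   0     1/3  |   -1/3 ]
  [ 0    1  -2   -23/6  |  -43/6 ]
R4 -> R4 − R2
  [ 1  1/2  -1  -23/12  |   5/12 ]
  [ 0    1  -3   -29/6  |  -61/6 ]
  [ 0    0   0     1/3  |   -1/3 ]
  [ 0    0   1       1  |      3 ]
R3 ↔ R4
  [ 1  1/2  -1  -23/12  |   5/12 ]
  [ 0    1  -3   -29/6  |  -61/6 ]
  [ 0    0   1       1  |      3 ]
  [ 0    0   0     1/3  |   -1/3 ]
R4 -> 3·R4
  [ 1  1/2  -1  -23/12  |   5/12 ]
  [ 0    1  -3   -29/6  |  -61/6 ]
  [ 0    0   1       1  |      3 ]
  [ 0    0   0       1  |     -1 ]
R3 -> R3 − R4
  [ 1  1/2  -1  -23/12  |   5/12 ]
  [ 0    1  -3   -29/6  |  -61/6 ]
  [ 0    0   1       0  |      4 ]
  [ 0    0   0       1  |     -1 ]
R2 -> R2 + 29/6·R4
  [ 1  1/2  -1  -23/12  |  5/12 ]
  [ 0    1  -3       0  |   -15 ]
  [ 0    0   1       0  |     4 ]
  [ 0    0   0       1  |    -1 ]
R1 -> R1 + 23/12·R4
  [ 1  1/2  -1  0  |  -3/2 ]
  [ 0    1  -3  0  |   -15 ]
  [ 0    0   1  0  |     4 ]
  [ 0    0   0  1  |    -1 ]
R2 -> R2 + 3·R3
  [ 1  1/2  -1  0  |  -3/2 ]
  [ 0    1   0  0  |    -3 ]
  [ 0    0   1  0  |     4 ]
  [ 0    0   0  1  |    -1 ]
R1 -> R1 + R3
  [ 1  1/2  0  0  |  5/2 ]
  [ 0    1  0  0  |   -3 ]
  [ 0    0  1  0  |    4 ]
  [ 0    0  0  1  |   -1 ]
R1 -> R1 − 1/2·R2
  [ 1  0  0  0  |   4 ]
  [ 0  1  0  0  |  -3 ]
  [ 0  0  1  0  |   4 ]
  [ 0  0  0  1  |  -1 ]
Reading off the last column: a = 4, b = -3, c = 4, d = -1.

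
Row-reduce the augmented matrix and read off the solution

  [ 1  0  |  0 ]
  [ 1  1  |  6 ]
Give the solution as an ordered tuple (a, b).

(0, 6)

ρ2 ← ρ2 − ρ1
  [ 1  0  |  0 ]
  [ 0  1  |  6 ]
Reading off the last column: a = 0, b = 6.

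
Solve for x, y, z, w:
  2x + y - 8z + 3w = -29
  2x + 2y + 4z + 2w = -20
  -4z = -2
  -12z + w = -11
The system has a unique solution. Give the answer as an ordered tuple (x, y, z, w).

(-4, -2, 1/2, -5)

Form the augmented matrix and row-reduce:
  [ 2  1   -8  3  |  -29 ]
  [ 2  2    4  2  |  -20 ]
  [ 0  0   -4  0  |   -2 ]
  [ 0  0  -12  1  |  -11 ]
ρ1 → 1/2·ρ1
  [ 1  1/2   -4  3/2  |  -29/2 ]
  [ 2    2    4    2  |    -20 ]
  [ 0    0   -4    0  |     -2 ]
  [ 0    0  -12    1  |    -11 ]
ρ2 → ρ2 − 2·ρ1
  [ 1  1/2   -4  3/2  |  -29/2 ]
  [ 0    1   12   -1  |      9 ]
  [ 0    0   -4    0  |     -2 ]
  [ 0    0  -12    1  |    -11 ]
ρ3 → -1/4·ρ3
  [ 1  1/2   -4  3/2  |  -29/2 ]
  [ 0    1   12   -1  |      9 ]
  [ 0    0    1    0  |    1/2 ]
  [ 0    0  -12    1  |    -11 ]
ρ4 → ρ4 + 12·ρ3
  [ 1  1/2  -4  3/2  |  -29/2 ]
  [ 0    1  12   -1  |      9 ]
  [ 0    0   1    0  |    1/2 ]
  [ 0    0   0    1  |     -5 ]
ρ2 → ρ2 + ρ4
  [ 1  1/2  -4  3/2  |  -29/2 ]
  [ 0    1  12    0  |      4 ]
  [ 0    0   1    0  |    1/2 ]
  [ 0    0   0    1  |     -5 ]
ρ1 → ρ1 − 3/2·ρ4
  [ 1  1/2  -4  0  |   -7 ]
  [ 0    1  12  0  |    4 ]
  [ 0    0   1  0  |  1/2 ]
  [ 0    0   0  1  |   -5 ]
ρ2 → ρ2 − 12·ρ3
  [ 1  1/2  -4  0  |   -7 ]
  [ 0    1   0  0  |   -2 ]
  [ 0    0   1  0  |  1/2 ]
  [ 0    0   0  1  |   -5 ]
ρ1 → ρ1 + 4·ρ3
  [ 1  1/2  0  0  |   -5 ]
  [ 0    1  0  0  |   -2 ]
  [ 0    0  1  0  |  1/2 ]
  [ 0    0  0  1  |   -5 ]
ρ1 → ρ1 − 1/2·ρ2
  [ 1  0  0  0  |   -4 ]
  [ 0  1  0  0  |   -2 ]
  [ 0  0  1  0  |  1/2 ]
  [ 0  0  0  1  |   -5 ]
Reading off the last column: x = -4, y = -2, z = 1/2, w = -5.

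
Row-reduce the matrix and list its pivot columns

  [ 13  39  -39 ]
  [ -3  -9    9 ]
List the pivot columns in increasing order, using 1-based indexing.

1

r1 := 1/13·r1
  [  1   3  -3 ]
  [ -3  -9   9 ]
r2 := r2 + 3·r1
  [ 1  3  -3 ]
  [ 0  0   0 ]
Pivot columns are the columns containing a leading 1.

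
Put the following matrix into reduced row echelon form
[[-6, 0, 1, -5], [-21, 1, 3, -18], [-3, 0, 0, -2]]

[[1, 0, 0, 2/3], [0, 1, 0, -1], [0, 0, 1, -1]]

R1 → -1/6·R1
  [   1  0  -1/6  5/6 ]
  [ -21  1     3  -18 ]
  [  -3  0     0   -2 ]
R2 → R2 + 21·R1
  [  1  0  -1/6   5/6 ]
  [  0  1  -1/2  -1/2 ]
  [ -3  0     0    -2 ]
R3 → R3 + 3·R1
  [ 1  0  -1/6   5/6 ]
  [ 0  1  -1/2  -1/2 ]
  [ 0  0  -1/2   1/2 ]
R3 → -2·R3
  [ 1  0  -1/6   5/6 ]
  [ 0  1  -1/2  -1/2 ]
  [ 0  0     1    -1 ]
R2 → R2 + 1/2·R3
  [ 1  0  -1/6  5/6 ]
  [ 0  1     0   -1 ]
  [ 0  0     1   -1 ]
R1 → R1 + 1/6·R3
  [ 1  0  0  2/3 ]
  [ 0  1  0   -1 ]
  [ 0  0  1   -1 ]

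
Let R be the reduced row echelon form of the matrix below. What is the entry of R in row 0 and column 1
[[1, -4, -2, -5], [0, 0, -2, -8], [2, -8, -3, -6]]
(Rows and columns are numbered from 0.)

-4

Subtract 2 times R1 from R3.
  [ 1  -4  -2  -5 ]
  [ 0   0  -2  -8 ]
  [ 0   0   1   4 ]
Multiply R2 by -1/2.
  [ 1  -4  -2  -5 ]
  [ 0   0   1   4 ]
  [ 0   0   1   4 ]
Subtract R2 from R3.
  [ 1  -4  -2  -5 ]
  [ 0   0   1   4 ]
  [ 0   0   0   0 ]
Add 2 times R2 to R1.
  [ 1  -4  0  3 ]
  [ 0   0  1  4 ]
  [ 0   0  0  0 ]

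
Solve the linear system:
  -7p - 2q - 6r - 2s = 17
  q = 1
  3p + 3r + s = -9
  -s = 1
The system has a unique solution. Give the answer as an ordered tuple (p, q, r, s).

Form the augmented matrix and row-reduce:
  [ -7  -2  -6  -2  |  17 ]
  [  0   1   0   0  |   1 ]
  [  3   0   3   1  |  -9 ]
  [  0   0   0  -1  |   1 ]
ρ1 → -1/7·ρ1
  [ 1  2/7  6/7  2/7  |  -17/7 ]
  [ 0    1    0    0  |      1 ]
  [ 3    0    3    1  |     -9 ]
  [ 0    0    0   -1  |      1 ]
ρ3 → ρ3 − 3·ρ1
  [ 1   2/7  6/7  2/7  |  -17/7 ]
  [ 0     1    0    0  |      1 ]
  [ 0  -6/7  3/7  1/7  |  -12/7 ]
  [ 0     0    0   -1  |      1 ]
ρ3 → ρ3 + 6/7·ρ2
  [ 1  2/7  6/7  2/7  |  -17/7 ]
  [ 0    1    0    0  |      1 ]
  [ 0    0  3/7  1/7  |   -6/7 ]
  [ 0    0    0   -1  |      1 ]
ρ3 → 7/3·ρ3
  [ 1  2/7  6/7  2/7  |  -17/7 ]
  [ 0    1    0    0  |      1 ]
  [ 0    0    1  1/3  |     -2 ]
  [ 0    0    0   -1  |      1 ]
ρ4 → -1·ρ4
  [ 1  2/7  6/7  2/7  |  -17/7 ]
  [ 0    1    0    0  |      1 ]
  [ 0    0    1  1/3  |     -2 ]
  [ 0    0    0    1  |     -1 ]
ρ3 → ρ3 − 1/3·ρ4
  [ 1  2/7  6/7  2/7  |  -17/7 ]
  [ 0    1    0    0  |      1 ]
  [ 0    0    1    0  |   -5/3 ]
  [ 0    0    0    1  |     -1 ]
ρ1 → ρ1 − 2/7·ρ4
  [ 1  2/7  6/7  0  |  -15/7 ]
  [ 0    1    0  0  |      1 ]
  [ 0    0    1  0  |   -5/3 ]
  [ 0    0    0  1  |     -1 ]
ρ1 → ρ1 − 6/7·ρ3
  [ 1  2/7  0  0  |  -5/7 ]
  [ 0    1  0  0  |     1 ]
  [ 0    0  1  0  |  -5/3 ]
  [ 0    0  0  1  |    -1 ]
ρ1 → ρ1 − 2/7·ρ2
  [ 1  0  0  0  |    -1 ]
  [ 0  1  0  0  |     1 ]
  [ 0  0  1  0  |  -5/3 ]
  [ 0  0  0  1  |    -1 ]
Reading off the last column: p = -1, q = 1, r = -5/3, s = -1.

(-1, 1, -5/3, -1)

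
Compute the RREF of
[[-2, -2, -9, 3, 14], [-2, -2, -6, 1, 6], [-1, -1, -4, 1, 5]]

R1 -> -1/2·R1
  [  1   1  9/2  -3/2  -7 ]
  [ -2  -2   -6     1   6 ]
  [ -1  -1   -4     1   5 ]
R2 -> R2 + 2·R1
  [  1   1  9/2  -3/2  -7 ]
  [  0   0    3    -2  -8 ]
  [ -1  -1   -4     1   5 ]
R3 -> R3 + R1
  [ 1  1  9/2  -3/2  -7 ]
  [ 0  0    3    -2  -8 ]
  [ 0  0  1/2  -1/2  -2 ]
R2 -> 1/3·R2
  [ 1  1  9/2  -3/2    -7 ]
  [ 0  0    1  -2/3  -8/3 ]
  [ 0  0  1/2  -1/2    -2 ]
R3 -> R3 − 1/2·R2
  [ 1  1  9/2  -3/2    -7 ]
  [ 0  0    1  -2/3  -8/3 ]
  [ 0  0    0  -1/6  -2/3 ]
R3 -> -6·R3
  [ 1  1  9/2  -3/2    -7 ]
  [ 0  0    1  -2/3  -8/3 ]
  [ 0  0    0     1     4 ]
R2 -> R2 + 2/3·R3
  [ 1  1  9/2  -3/2  -7 ]
  [ 0  0    1     0   0 ]
  [ 0  0    0     1   4 ]
R1 -> R1 + 3/2·R3
  [ 1  1  9/2  0  -1 ]
  [ 0  0    1  0   0 ]
  [ 0  0    0  1   4 ]
R1 -> R1 − 9/2·R2
  [ 1  1  0  0  -1 ]
  [ 0  0  1  0   0 ]
  [ 0  0  0  1   4 ]

[[1, 1, 0, 0, -1], [0, 0, 1, 0, 0], [0, 0, 0, 1, 4]]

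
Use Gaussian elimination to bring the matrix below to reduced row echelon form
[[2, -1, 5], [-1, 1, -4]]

Multiply ρ1 by 1/2.
  [  1  -1/2  5/2 ]
  [ -1     1   -4 ]
Add ρ1 to ρ2.
  [ 1  -1/2   5/2 ]
  [ 0   1/2  -3/2 ]
Multiply ρ2 by 2.
  [ 1  -1/2  5/2 ]
  [ 0     1   -3 ]
Add 1/2 times ρ2 to ρ1.
  [ 1  0   1 ]
  [ 0  1  -3 ]

[[1, 0, 1], [0, 1, -3]]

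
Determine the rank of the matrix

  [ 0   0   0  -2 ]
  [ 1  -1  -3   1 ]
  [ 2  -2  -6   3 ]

rank = 2

ρ1 <=> ρ2
  [ 1  -1  -3   1 ]
  [ 0   0   0  -2 ]
  [ 2  -2  -6   3 ]
ρ3 ← ρ3 − 2·ρ1
  [ 1  -1  -3   1 ]
  [ 0   0   0  -2 ]
  [ 0   0   0   1 ]
ρ2 ← -1/2·ρ2
  [ 1  -1  -3  1 ]
  [ 0   0   0  1 ]
  [ 0   0   0  1 ]
ρ3 ← ρ3 − ρ2
  [ 1  -1  -3  1 ]
  [ 0   0   0  1 ]
  [ 0   0   0  0 ]
ρ1 ← ρ1 − ρ2
  [ 1  -1  -3  0 ]
  [ 0   0   0  1 ]
  [ 0   0   0  0 ]
The reduced form has 2 nonzero rows.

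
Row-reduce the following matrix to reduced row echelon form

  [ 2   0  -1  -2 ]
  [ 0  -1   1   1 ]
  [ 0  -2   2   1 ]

[[1, 0, -1/2, 0], [0, 1, -1, 0], [0, 0, 0, 1]]

Multiply ρ1 by 1/2.
  [ 1   0  -1/2  -1 ]
  [ 0  -1     1   1 ]
  [ 0  -2     2   1 ]
Multiply ρ2 by -1.
  [ 1   0  -1/2  -1 ]
  [ 0   1    -1  -1 ]
  [ 0  -2     2   1 ]
Add 2 times ρ2 to ρ3.
  [ 1  0  -1/2  -1 ]
  [ 0  1    -1  -1 ]
  [ 0  0     0  -1 ]
Multiply ρ3 by -1.
  [ 1  0  -1/2  -1 ]
  [ 0  1    -1  -1 ]
  [ 0  0     0   1 ]
Add ρ3 to ρ2.
  [ 1  0  -1/2  -1 ]
  [ 0  1    -1   0 ]
  [ 0  0     0   1 ]
Add ρ3 to ρ1.
  [ 1  0  -1/2  0 ]
  [ 0  1    -1  0 ]
  [ 0  0     0  1 ]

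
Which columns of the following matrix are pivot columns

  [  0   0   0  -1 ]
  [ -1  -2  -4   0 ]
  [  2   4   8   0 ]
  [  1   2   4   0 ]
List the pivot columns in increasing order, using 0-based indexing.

0, 3

R1 ↔ R2
R1 ← -1·R1
R3 ← R3 − 2·R1
R4 ← R4 − R1
R2 ← -1·R2
Pivot columns are the columns containing a leading 1.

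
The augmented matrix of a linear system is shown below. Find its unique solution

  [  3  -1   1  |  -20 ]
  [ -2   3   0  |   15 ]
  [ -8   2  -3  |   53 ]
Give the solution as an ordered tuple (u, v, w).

(-6, 1, -1)

r1 -> 1/3·r1
  [  1  -1/3  1/3  |  -20/3 ]
  [ -2     3    0  |     15 ]
  [ -8     2   -3  |     53 ]
r2 -> r2 + 2·r1
  [  1  -1/3  1/3  |  -20/3 ]
  [  0   7/3  2/3  |    5/3 ]
  [ -8     2   -3  |     53 ]
r3 -> r3 + 8·r1
  [ 1  -1/3   1/3  |  -20/3 ]
  [ 0   7/3   2/3  |    5/3 ]
  [ 0  -2/3  -1/3  |   -1/3 ]
r2 -> 3/7·r2
  [ 1  -1/3   1/3  |  -20/3 ]
  [ 0     1   2/7  |    5/7 ]
  [ 0  -2/3  -1/3  |   -1/3 ]
r3 -> r3 + 2/3·r2
  [ 1  -1/3   1/3  |  -20/3 ]
  [ 0     1   2/7  |    5/7 ]
  [ 0     0  -1/7  |    1/7 ]
r3 -> -7·r3
  [ 1  -1/3  1/3  |  -20/3 ]
  [ 0     1  2/7  |    5/7 ]
  [ 0     0    1  |     -1 ]
r2 -> r2 − 2/7·r3
  [ 1  -1/3  1/3  |  -20/3 ]
  [ 0     1    0  |      1 ]
  [ 0     0    1  |     -1 ]
r1 -> r1 − 1/3·r3
  [ 1  -1/3  0  |  -19/3 ]
  [ 0     1  0  |      1 ]
  [ 0     0  1  |     -1 ]
r1 -> r1 + 1/3·r2
  [ 1  0  0  |  -6 ]
  [ 0  1  0  |   1 ]
  [ 0  0  1  |  -1 ]
Reading off the last column: u = -6, v = 1, w = -1.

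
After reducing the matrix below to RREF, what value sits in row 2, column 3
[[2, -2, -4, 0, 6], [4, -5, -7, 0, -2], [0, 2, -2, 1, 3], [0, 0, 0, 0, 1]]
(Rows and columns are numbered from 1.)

-1

Multiply r1 by 1/2.
  [ 1  -1  -2  0   3 ]
  [ 4  -5  -7  0  -2 ]
  [ 0   2  -2  1   3 ]
  [ 0   0   0  0   1 ]
Subtract 4 times r1 from r2.
  [ 1  -1  -2  0    3 ]
  [ 0  -1   1  0  -14 ]
  [ 0   2  -2  1    3 ]
  [ 0   0   0  0    1 ]
Multiply r2 by -1.
  [ 1  -1  -2  0   3 ]
  [ 0   1  -1  0  14 ]
  [ 0   2  -2  1   3 ]
  [ 0   0   0  0   1 ]
Subtract 2 times r2 from r3.
  [ 1  -1  -2  0    3 ]
  [ 0   1  -1  0   14 ]
  [ 0   0   0  1  -25 ]
  [ 0   0   0  0    1 ]
Add 25 times r4 to r3.
  [ 1  -1  -2  0   3 ]
  [ 0   1  -1  0  14 ]
  [ 0   0   0  1   0 ]
  [ 0   0   0  0   1 ]
Subtract 14 times r4 from r2.
  [ 1  -1  -2  0  3 ]
  [ 0   1  -1  0  0 ]
  [ 0   0   0  1  0 ]
  [ 0   0   0  0  1 ]
Subtract 3 times r4 from r1.
  [ 1  -1  -2  0  0 ]
  [ 0   1  -1  0  0 ]
  [ 0   0   0  1  0 ]
  [ 0   0   0  0  1 ]
Add r2 to r1.
  [ 1  0  -3  0  0 ]
  [ 0  1  -1  0  0 ]
  [ 0  0   0  1  0 ]
  [ 0  0   0  0  1 ]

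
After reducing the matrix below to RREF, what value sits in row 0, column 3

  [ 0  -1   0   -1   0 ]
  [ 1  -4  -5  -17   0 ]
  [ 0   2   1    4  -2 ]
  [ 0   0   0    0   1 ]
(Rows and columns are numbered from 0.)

Swap R1 and R2.
  [ 1  -4  -5  -17   0 ]
  [ 0  -1   0   -1   0 ]
  [ 0   2   1    4  -2 ]
  [ 0   0   0    0   1 ]
Multiply R2 by -1.
  [ 1  -4  -5  -17   0 ]
  [ 0   1   0    1   0 ]
  [ 0   2   1    4  -2 ]
  [ 0   0   0    0   1 ]
Subtract 2 times R2 from R3.
  [ 1  -4  -5  -17   0 ]
  [ 0   1   0    1   0 ]
  [ 0   0   1    2  -2 ]
  [ 0   0   0    0   1 ]
Add 2 times R4 to R3.
  [ 1  -4  -5  -17  0 ]
  [ 0   1   0    1  0 ]
  [ 0   0   1    2  0 ]
  [ 0   0   0    0  1 ]
Add 5 times R3 to R1.
  [ 1  -4  0  -7  0 ]
  [ 0   1  0   1  0 ]
  [ 0   0  1   2  0 ]
  [ 0   0  0   0  1 ]
Add 4 times R2 to R1.
  [ 1  0  0  -3  0 ]
  [ 0  1  0   1  0 ]
  [ 0  0  1   2  0 ]
  [ 0  0  0   0  1 ]

-3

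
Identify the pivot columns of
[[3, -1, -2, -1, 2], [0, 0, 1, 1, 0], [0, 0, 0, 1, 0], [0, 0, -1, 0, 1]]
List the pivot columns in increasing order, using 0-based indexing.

0, 2, 3, 4

ρ1 := 1/3·ρ1
  [ 1  -1/3  -2/3  -1/3  2/3 ]
  [ 0     0     1     1    0 ]
  [ 0     0     0     1    0 ]
  [ 0     0    -1     0    1 ]
ρ4 := ρ4 + ρ2
  [ 1  -1/3  -2/3  -1/3  2/3 ]
  [ 0     0     1     1    0 ]
  [ 0     0     0     1    0 ]
  [ 0     0     0     1    1 ]
ρ4 := ρ4 − ρ3
  [ 1  -1/3  -2/3  -1/3  2/3 ]
  [ 0     0     1     1    0 ]
  [ 0     0     0     1    0 ]
  [ 0     0     0     0    1 ]
ρ1 := ρ1 − 2/3·ρ4
  [ 1  -1/3  -2/3  -1/3  0 ]
  [ 0     0     1     1  0 ]
  [ 0     0     0     1  0 ]
  [ 0     0     0     0  1 ]
ρ2 := ρ2 − ρ3
  [ 1  -1/3  -2/3  -1/3  0 ]
  [ 0     0     1     0  0 ]
  [ 0     0     0     1  0 ]
  [ 0     0     0     0  1 ]
ρ1 := ρ1 + 1/3·ρ3
  [ 1  -1/3  -2/3  0  0 ]
  [ 0     0     1  0  0 ]
  [ 0     0     0  1  0 ]
  [ 0     0     0  0  1 ]
ρ1 := ρ1 + 2/3·ρ2
  [ 1  -1/3  0  0  0 ]
  [ 0     0  1  0  0 ]
  [ 0     0  0  1  0 ]
  [ 0     0  0  0  1 ]
Pivot columns are the columns containing a leading 1.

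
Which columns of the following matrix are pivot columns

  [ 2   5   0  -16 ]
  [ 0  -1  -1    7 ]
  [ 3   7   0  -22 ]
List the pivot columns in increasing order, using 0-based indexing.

R1 -> 1/2·R1
  [ 1  5/2   0   -8 ]
  [ 0   -1  -1    7 ]
  [ 3    7   0  -22 ]
R3 -> R3 − 3·R1
  [ 1   5/2   0  -8 ]
  [ 0    -1  -1   7 ]
  [ 0  -1/2   0   2 ]
R2 -> -1·R2
  [ 1   5/2  0  -8 ]
  [ 0     1  1  -7 ]
  [ 0  -1/2  0   2 ]
R3 -> R3 + 1/2·R2
  [ 1  5/2    0    -8 ]
  [ 0    1    1    -7 ]
  [ 0    0  1/2  -3/2 ]
R3 -> 2·R3
  [ 1  5/2  0  -8 ]
  [ 0    1  1  -7 ]
  [ 0    0  1  -3 ]
R2 -> R2 − R3
  [ 1  5/2  0  -8 ]
  [ 0    1  0  -4 ]
  [ 0    0  1  -3 ]
R1 -> R1 − 5/2·R2
  [ 1  0  0   2 ]
  [ 0  1  0  -4 ]
  [ 0  0  1  -3 ]
Pivot columns are the columns containing a leading 1.

0, 1, 2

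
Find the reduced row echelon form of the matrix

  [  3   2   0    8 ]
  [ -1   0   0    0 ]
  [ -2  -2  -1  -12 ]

r1 → 1/3·r1
r2 → r2 + r1
r3 → r3 + 2·r1
r2 → 3/2·r2
r3 → r3 + 2/3·r2
r3 → -1·r3
r1 → r1 − 2/3·r2

[[1, 0, 0, 0], [0, 1, 0, 4], [0, 0, 1, 4]]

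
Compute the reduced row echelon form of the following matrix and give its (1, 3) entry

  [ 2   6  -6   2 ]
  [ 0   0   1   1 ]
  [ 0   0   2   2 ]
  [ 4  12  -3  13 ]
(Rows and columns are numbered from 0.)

1

Multiply R1 by 1/2.
  [ 1   3  -3   1 ]
  [ 0   0   1   1 ]
  [ 0   0   2   2 ]
  [ 4  12  -3  13 ]
Subtract 4 times R1 from R4.
  [ 1  3  -3  1 ]
  [ 0  0   1  1 ]
  [ 0  0   2  2 ]
  [ 0  0   9  9 ]
Subtract 2 times R2 from R3.
  [ 1  3  -3  1 ]
  [ 0  0   1  1 ]
  [ 0  0   0  0 ]
  [ 0  0   9  9 ]
Subtract 9 times R2 from R4.
  [ 1  3  -3  1 ]
  [ 0  0   1  1 ]
  [ 0  0   0  0 ]
  [ 0  0   0  0 ]
Add 3 times R2 to R1.
  [ 1  3  0  4 ]
  [ 0  0  1  1 ]
  [ 0  0  0  0 ]
  [ 0  0  0  0 ]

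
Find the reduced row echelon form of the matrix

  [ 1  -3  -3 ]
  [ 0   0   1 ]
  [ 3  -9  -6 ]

ρ3 := ρ3 − 3·ρ1
  [ 1  -3  -3 ]
  [ 0   0   1 ]
  [ 0   0   3 ]
ρ3 := ρ3 − 3·ρ2
  [ 1  -3  -3 ]
  [ 0   0   1 ]
  [ 0   0   0 ]
ρ1 := ρ1 + 3·ρ2
  [ 1  -3  0 ]
  [ 0   0  1 ]
  [ 0   0  0 ]

[[1, -3, 0], [0, 0, 1], [0, 0, 0]]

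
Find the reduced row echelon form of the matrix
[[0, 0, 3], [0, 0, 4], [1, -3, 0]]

r1 <-> r3
  [ 1  -3  0 ]
  [ 0   0  4 ]
  [ 0   0  3 ]
r2 -> 1/4·r2
  [ 1  -3  0 ]
  [ 0   0  1 ]
  [ 0   0  3 ]
r3 -> r3 − 3·r2
  [ 1  -3  0 ]
  [ 0   0  1 ]
  [ 0   0  0 ]

[[1, -3, 0], [0, 0, 1], [0, 0, 0]]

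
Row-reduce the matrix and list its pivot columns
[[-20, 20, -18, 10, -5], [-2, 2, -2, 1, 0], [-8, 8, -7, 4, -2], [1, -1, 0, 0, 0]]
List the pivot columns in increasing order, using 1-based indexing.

1, 3, 4, 5

ρ1 -> -1/20·ρ1
  [  1  -1  9/10  -1/2  1/4 ]
  [ -2   2    -2     1    0 ]
  [ -8   8    -7     4   -2 ]
  [  1  -1     0     0    0 ]
ρ2 -> ρ2 + 2·ρ1
  [  1  -1  9/10  -1/2  1/4 ]
  [  0   0  -1/5     0  1/2 ]
  [ -8   8    -7     4   -2 ]
  [  1  -1     0     0    0 ]
ρ3 -> ρ3 + 8·ρ1
  [ 1  -1  9/10  -1/2  1/4 ]
  [ 0   0  -1/5     0  1/2 ]
  [ 0   0   1/5     0    0 ]
  [ 1  -1     0     0    0 ]
ρ4 -> ρ4 − ρ1
  [ 1  -1   9/10  -1/2   1/4 ]
  [ 0   0   -1/5     0   1/2 ]
  [ 0   0    1/5     0     0 ]
  [ 0   0  -9/10   1/2  -1/4 ]
ρ2 -> -5·ρ2
  [ 1  -1   9/10  -1/2   1/4 ]
  [ 0   0      1     0  -5/2 ]
  [ 0   0    1/5     0     0 ]
  [ 0   0  -9/10   1/2  -1/4 ]
ρ3 -> ρ3 − 1/5·ρ2
  [ 1  -1   9/10  -1/2   1/4 ]
  [ 0   0      1     0  -5/2 ]
  [ 0   0      0     0   1/2 ]
  [ 0   0  -9/10   1/2  -1/4 ]
ρ4 -> ρ4 + 9/10·ρ2
  [ 1  -1  9/10  -1/2   1/4 ]
  [ 0   0     1     0  -5/2 ]
  [ 0   0     0     0   1/2 ]
  [ 0   0     0   1/2  -5/2 ]
ρ3 <=> ρ4
  [ 1  -1  9/10  -1/2   1/4 ]
  [ 0   0     1     0  -5/2 ]
  [ 0   0     0   1/2  -5/2 ]
  [ 0   0     0     0   1/2 ]
ρ3 -> 2·ρ3
  [ 1  -1  9/10  -1/2   1/4 ]
  [ 0   0     1     0  -5/2 ]
  [ 0   0     0     1    -5 ]
  [ 0   0     0     0   1/2 ]
ρ4 -> 2·ρ4
  [ 1  -1  9/10  -1/2   1/4 ]
  [ 0   0     1     0  -5/2 ]
  [ 0   0     0     1    -5 ]
  [ 0   0     0     0     1 ]
ρ3 -> ρ3 + 5·ρ4
  [ 1  -1  9/10  -1/2   1/4 ]
  [ 0   0     1     0  -5/2 ]
  [ 0   0     0     1     0 ]
  [ 0   0     0     0     1 ]
ρ2 -> ρ2 + 5/2·ρ4
  [ 1  -1  9/10  -1/2  1/4 ]
  [ 0   0     1     0    0 ]
  [ 0   0     0     1    0 ]
  [ 0   0     0     0    1 ]
ρ1 -> ρ1 − 1/4·ρ4
  [ 1  -1  9/10  -1/2  0 ]
  [ 0   0     1     0  0 ]
  [ 0   0     0     1  0 ]
  [ 0   0     0     0  1 ]
ρ1 -> ρ1 + 1/2·ρ3
  [ 1  -1  9/10  0  0 ]
  [ 0   0     1  0  0 ]
  [ 0   0     0  1  0 ]
  [ 0   0     0  0  1 ]
ρ1 -> ρ1 − 9/10·ρ2
  [ 1  -1  0  0  0 ]
  [ 0   0  1  0  0 ]
  [ 0   0  0  1  0 ]
  [ 0   0  0  0  1 ]
Pivot columns are the columns containing a leading 1.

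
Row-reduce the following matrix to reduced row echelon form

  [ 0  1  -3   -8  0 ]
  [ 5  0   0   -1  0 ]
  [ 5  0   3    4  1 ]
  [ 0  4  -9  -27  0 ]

Swap R1 and R2.
  [ 5  0   0   -1  0 ]
  [ 0  1  -3   -8  0 ]
  [ 5  0   3    4  1 ]
  [ 0  4  -9  -27  0 ]
Multiply R1 by 1/5.
  [ 1  0   0  -1/5  0 ]
  [ 0  1  -3    -8  0 ]
  [ 5  0   3     4  1 ]
  [ 0  4  -9   -27  0 ]
Subtract 5 times R1 from R3.
  [ 1  0   0  -1/5  0 ]
  [ 0  1  -3    -8  0 ]
  [ 0  0   3     5  1 ]
  [ 0  4  -9   -27  0 ]
Subtract 4 times R2 from R4.
  [ 1  0   0  -1/5  0 ]
  [ 0  1  -3    -8  0 ]
  [ 0  0   3     5  1 ]
  [ 0  0   3     5  0 ]
Multiply R3 by 1/3.
  [ 1  0   0  -1/5    0 ]
  [ 0  1  -3    -8    0 ]
  [ 0  0   1   5/3  1/3 ]
  [ 0  0   3     5    0 ]
Subtract 3 times R3 from R4.
  [ 1  0   0  -1/5    0 ]
  [ 0  1  -3    -8    0 ]
  [ 0  0   1   5/3  1/3 ]
  [ 0  0   0     0   -1 ]
Multiply R4 by -1.
  [ 1  0   0  -1/5    0 ]
  [ 0  1  -3    -8    0 ]
  [ 0  0   1   5/3  1/3 ]
  [ 0  0   0     0    1 ]
Subtract 1/3 times R4 from R3.
  [ 1  0   0  -1/5  0 ]
  [ 0  1  -3    -8  0 ]
  [ 0  0   1   5/3  0 ]
  [ 0  0   0     0  1 ]
Add 3 times R3 to R2.
  [ 1  0  0  -1/5  0 ]
  [ 0  1  0    -3  0 ]
  [ 0  0  1   5/3  0 ]
  [ 0  0  0     0  1 ]

[[1, 0, 0, -1/5, 0], [0, 1, 0, -3, 0], [0, 0, 1, 5/3, 0], [0, 0, 0, 0, 1]]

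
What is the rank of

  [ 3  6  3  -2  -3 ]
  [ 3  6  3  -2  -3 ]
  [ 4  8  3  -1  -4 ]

R1 -> 1/3·R1
  [ 1  2  1  -2/3  -1 ]
  [ 3  6  3    -2  -3 ]
  [ 4  8  3    -1  -4 ]
R2 -> R2 − 3·R1
  [ 1  2  1  -2/3  -1 ]
  [ 0  0  0     0   0 ]
  [ 4  8  3    -1  -4 ]
R3 -> R3 − 4·R1
  [ 1  2   1  -2/3  -1 ]
  [ 0  0   0     0   0 ]
  [ 0  0  -1   5/3   0 ]
R2 ↔ R3
  [ 1  2   1  -2/3  -1 ]
  [ 0  0  -1   5/3   0 ]
  [ 0  0   0     0   0 ]
R2 -> -1·R2
  [ 1  2  1  -2/3  -1 ]
  [ 0  0  1  -5/3   0 ]
  [ 0  0  0     0   0 ]
R1 -> R1 − R2
  [ 1  2  0     1  -1 ]
  [ 0  0  1  -5/3   0 ]
  [ 0  0  0     0   0 ]
The reduced form has 2 nonzero rows.

rank = 2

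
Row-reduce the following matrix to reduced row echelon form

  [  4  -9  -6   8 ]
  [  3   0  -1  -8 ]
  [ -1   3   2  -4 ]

[[1, 0, 0, -4], [0, 1, 0, 0], [0, 0, 1, -4]]

r1 ← 1/4·r1
  [  1  -9/4  -3/2   2 ]
  [  3     0    -1  -8 ]
  [ -1     3     2  -4 ]
r2 ← r2 − 3·r1
  [  1  -9/4  -3/2    2 ]
  [  0  27/4   7/2  -14 ]
  [ -1     3     2   -4 ]
r3 ← r3 + r1
  [ 1  -9/4  -3/2    2 ]
  [ 0  27/4   7/2  -14 ]
  [ 0   3/4   1/2   -2 ]
r2 ← 4/27·r2
  [ 1  -9/4   -3/2       2 ]
  [ 0     1  14/27  -56/27 ]
  [ 0   3/4    1/2      -2 ]
r3 ← r3 − 3/4·r2
  [ 1  -9/4   -3/2       2 ]
  [ 0     1  14/27  -56/27 ]
  [ 0     0    1/9    -4/9 ]
r3 ← 9·r3
  [ 1  -9/4   -3/2       2 ]
  [ 0     1  14/27  -56/27 ]
  [ 0     0      1      -4 ]
r2 ← r2 − 14/27·r3
  [ 1  -9/4  -3/2   2 ]
  [ 0     1     0   0 ]
  [ 0     0     1  -4 ]
r1 ← r1 + 3/2·r3
  [ 1  -9/4  0  -4 ]
  [ 0     1  0   0 ]
  [ 0     0  1  -4 ]
r1 ← r1 + 9/4·r2
  [ 1  0  0  -4 ]
  [ 0  1  0   0 ]
  [ 0  0  1  -4 ]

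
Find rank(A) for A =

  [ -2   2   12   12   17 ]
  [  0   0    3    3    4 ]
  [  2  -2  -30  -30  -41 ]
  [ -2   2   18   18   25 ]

rank = 2

ρ1 -> -1/2·ρ1
ρ3 -> ρ3 − 2·ρ1
ρ4 -> ρ4 + 2·ρ1
ρ2 -> 1/3·ρ2
ρ3 -> ρ3 + 18·ρ2
ρ4 -> ρ4 − 6·ρ2
ρ1 -> ρ1 + 6·ρ2
The reduced form has 2 nonzero rows.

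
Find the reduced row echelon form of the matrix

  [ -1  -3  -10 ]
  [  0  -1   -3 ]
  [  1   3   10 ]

[[1, 0, 1], [0, 1, 3], [0, 0, 0]]

R1 -> -1·R1
  [ 1   3  10 ]
  [ 0  -1  -3 ]
  [ 1   3  10 ]
R3 -> R3 − R1
  [ 1   3  10 ]
  [ 0  -1  -3 ]
  [ 0   0   0 ]
R2 -> -1·R2
  [ 1  3  10 ]
  [ 0  1   3 ]
  [ 0  0   0 ]
R1 -> R1 − 3·R2
  [ 1  0  1 ]
  [ 0  1  3 ]
  [ 0  0  0 ]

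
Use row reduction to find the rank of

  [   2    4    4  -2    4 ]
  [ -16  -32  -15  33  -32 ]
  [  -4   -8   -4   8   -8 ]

rank = 2

ρ1 → 1/2·ρ1
ρ2 → ρ2 + 16·ρ1
ρ3 → ρ3 + 4·ρ1
ρ2 → 1/17·ρ2
ρ3 → ρ3 − 4·ρ2
ρ1 → ρ1 − 2·ρ2
The reduced form has 2 nonzero rows.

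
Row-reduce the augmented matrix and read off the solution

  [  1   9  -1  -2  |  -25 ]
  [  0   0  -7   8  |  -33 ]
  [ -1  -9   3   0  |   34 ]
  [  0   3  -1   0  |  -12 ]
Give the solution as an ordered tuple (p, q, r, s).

R3 := R3 + R1
  [ 1  9  -1  -2  |  -25 ]
  [ 0  0  -7   8  |  -33 ]
  [ 0  0   2  -2  |    9 ]
  [ 0  3  -1   0  |  -12 ]
R2 <=> R4
  [ 1  9  -1  -2  |  -25 ]
  [ 0  3  -1   0  |  -12 ]
  [ 0  0   2  -2  |    9 ]
  [ 0  0  -7   8  |  -33 ]
R2 := 1/3·R2
  [ 1  9    -1  -2  |  -25 ]
  [ 0  1  -1/3   0  |   -4 ]
  [ 0  0     2  -2  |    9 ]
  [ 0  0    -7   8  |  -33 ]
R3 := 1/2·R3
  [ 1  9    -1  -2  |  -25 ]
  [ 0  1  -1/3   0  |   -4 ]
  [ 0  0     1  -1  |  9/2 ]
  [ 0  0    -7   8  |  -33 ]
R4 := R4 + 7·R3
  [ 1  9    -1  -2  |   -25 ]
  [ 0  1  -1/3   0  |    -4 ]
  [ 0  0     1  -1  |   9/2 ]
  [ 0  0     0   1  |  -3/2 ]
R3 := R3 + R4
  [ 1  9    -1  -2  |   -25 ]
  [ 0  1  -1/3   0  |    -4 ]
  [ 0  0     1   0  |     3 ]
  [ 0  0     0   1  |  -3/2 ]
R1 := R1 + 2·R4
  [ 1  9    -1  0  |   -28 ]
  [ 0  1  -1/3  0  |    -4 ]
  [ 0  0     1  0  |     3 ]
  [ 0  0     0  1  |  -3/2 ]
R2 := R2 + 1/3·R3
  [ 1  9  -1  0  |   -28 ]
  [ 0  1   0  0  |    -3 ]
  [ 0  0   1  0  |     3 ]
  [ 0  0   0  1  |  -3/2 ]
R1 := R1 + R3
  [ 1  9  0  0  |   -25 ]
  [ 0  1  0  0  |    -3 ]
  [ 0  0  1  0  |     3 ]
  [ 0  0  0  1  |  -3/2 ]
R1 := R1 − 9·R2
  [ 1  0  0  0  |     2 ]
  [ 0  1  0  0  |    -3 ]
  [ 0  0  1  0  |     3 ]
  [ 0  0  0  1  |  -3/2 ]
Reading off the last column: p = 2, q = -3, r = 3, s = -3/2.

(2, -3, 3, -3/2)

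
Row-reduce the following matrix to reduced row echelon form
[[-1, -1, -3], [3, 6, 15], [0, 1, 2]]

ρ1 := -1·ρ1
ρ2 := ρ2 − 3·ρ1
ρ2 := 1/3·ρ2
ρ3 := ρ3 − ρ2
ρ1 := ρ1 − ρ2

[[1, 0, 1], [0, 1, 2], [0, 0, 0]]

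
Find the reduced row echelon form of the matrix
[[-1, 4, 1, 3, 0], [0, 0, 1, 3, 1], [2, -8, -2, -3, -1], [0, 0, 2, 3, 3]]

R1 -> -1·R1
  [ 1  -4  -1  -3   0 ]
  [ 0   0   1   3   1 ]
  [ 2  -8  -2  -3  -1 ]
  [ 0   0   2   3   3 ]
R3 -> R3 − 2·R1
  [ 1  -4  -1  -3   0 ]
  [ 0   0   1   3   1 ]
  [ 0   0   0   3  -1 ]
  [ 0   0   2   3   3 ]
R4 -> R4 − 2·R2
  [ 1  -4  -1  -3   0 ]
  [ 0   0   1   3   1 ]
  [ 0   0   0   3  -1 ]
  [ 0   0   0  -3   1 ]
R3 -> 1/3·R3
  [ 1  -4  -1  -3     0 ]
  [ 0   0   1   3     1 ]
  [ 0   0   0   1  -1/3 ]
  [ 0   0   0  -3     1 ]
R4 -> R4 + 3·R3
  [ 1  -4  -1  -3     0 ]
  [ 0   0   1   3     1 ]
  [ 0   0   0   1  -1/3 ]
  [ 0   0   0   0     0 ]
R2 -> R2 − 3·R3
  [ 1  -4  -1  -3     0 ]
  [ 0   0   1   0     2 ]
  [ 0   0   0   1  -1/3 ]
  [ 0   0   0   0     0 ]
R1 -> R1 + 3·R3
  [ 1  -4  -1  0    -1 ]
  [ 0   0   1  0     2 ]
  [ 0   0   0  1  -1/3 ]
  [ 0   0   0  0     0 ]
R1 -> R1 + R2
  [ 1  -4  0  0     1 ]
  [ 0   0  1  0     2 ]
  [ 0   0  0  1  -1/3 ]
  [ 0   0  0  0     0 ]

[[1, -4, 0, 0, 1], [0, 0, 1, 0, 2], [0, 0, 0, 1, -1/3], [0, 0, 0, 0, 0]]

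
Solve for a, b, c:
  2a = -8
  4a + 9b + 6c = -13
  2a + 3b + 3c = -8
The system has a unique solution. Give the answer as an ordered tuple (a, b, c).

Form the augmented matrix and row-reduce:
  [ 2  0  0  |   -8 ]
  [ 4  9  6  |  -13 ]
  [ 2  3  3  |   -8 ]
Multiply r1 by 1/2.
  [ 1  0  0  |   -4 ]
  [ 4  9  6  |  -13 ]
  [ 2  3  3  |   -8 ]
Subtract 4 times r1 from r2.
  [ 1  0  0  |  -4 ]
  [ 0  9  6  |   3 ]
  [ 2  3  3  |  -8 ]
Subtract 2 times r1 from r3.
  [ 1  0  0  |  -4 ]
  [ 0  9  6  |   3 ]
  [ 0  3  3  |   0 ]
Multiply r2 by 1/9.
  [ 1  0    0  |   -4 ]
  [ 0  1  2/3  |  1/3 ]
  [ 0  3    3  |    0 ]
Subtract 3 times r2 from r3.
  [ 1  0    0  |   -4 ]
  [ 0  1  2/3  |  1/3 ]
  [ 0  0    1  |   -1 ]
Subtract 2/3 times r3 from r2.
  [ 1  0  0  |  -4 ]
  [ 0  1  0  |   1 ]
  [ 0  0  1  |  -1 ]
Reading off the last column: a = -4, b = 1, c = -1.

(-4, 1, -1)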